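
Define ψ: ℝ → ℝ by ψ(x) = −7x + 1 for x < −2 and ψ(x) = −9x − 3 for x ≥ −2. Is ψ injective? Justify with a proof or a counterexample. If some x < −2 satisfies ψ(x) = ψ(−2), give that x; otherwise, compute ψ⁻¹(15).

Both pieces are strictly decreasing (slopes −7 and −9), so each is injective on its own interval.
The left piece maps (−∞, −2) onto (15, ∞); the right piece maps [−2, ∞) onto (−∞, 15].
These images are disjoint, so no value is attained by both pieces. Hence ψ is injective.
Because the two images are disjoint, no x < −2 has ψ(x) = ψ(−2), so we compute ψ⁻¹(15): 15 lies in (−∞, 15], so solve −9x − 3 = 15: x = (15 + 3)/(−9) = −2.

-2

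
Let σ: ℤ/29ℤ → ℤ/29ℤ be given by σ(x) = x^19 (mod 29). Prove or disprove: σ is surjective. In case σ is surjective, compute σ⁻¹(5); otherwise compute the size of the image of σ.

9

Since 29 is prime, the nonzero elements of ℤ/29ℤ form a cyclic group of order 28.
As gcd(19, 28) = 1, raising to the 19th power is a bijection on this group: if u^19 ≡ v^19 then (uv^{−1})^19 = 1, and the only element of order dividing gcd(19, 28) = 1 is 1, so u = v.
With σ(0) = 0 this makes σ injective on all of ℤ/29ℤ, hence bijective (finite equal-size domain and codomain). In particular σ is surjective.
Since σ is surjective, we find the preimage of 5. The inverse of x ↦ x^19 on (ℤ/29ℤ)^× is x ↦ x^3, because 19·3 = 57 = 2·28 + 1 ≡ 1 (mod 28) and x^{28} = 1 for x ≠ 0 (Fermat). So σ⁻¹(5) = 5^3 mod 29.
Repeated squaring mod 29: 5^1 ≡ 5, 5^2 ≡ 5² = 25. Since 3 = 2 + 1, 5^3 ≡ 25·5: 25·5 = 125 ≡ 9. So 5^3 ≡ 9 (mod 29).
Hence σ⁻¹(5) = 9.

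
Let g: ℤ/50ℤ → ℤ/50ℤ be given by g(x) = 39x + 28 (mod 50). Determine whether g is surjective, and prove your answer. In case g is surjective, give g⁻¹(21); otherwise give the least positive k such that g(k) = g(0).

Since gcd(39, 50) = 1, 39 is invertible modulo 50. Euclid's algorithm: 50 = 1·39 + 11, 39 = 3·11 + 6, 11 = 1·6 + 5, 6 = 1·5 + 1; back-substituting gives 1 = 9·39 − 7·50, so 39⁻¹ ≡ 9 (mod 50).
Then y ↦ 9(y − 28) is a two-sided inverse to g, so every y ∈ ℤ/50ℤ has a preimage.
So g is surjective.
Since g is surjective, we find g⁻¹(21): we need 39x ≡ 21 − 28 ≡ 43 (mod 50). Using 39⁻¹ = 9: x ≡ 9·43 = 387 = 7·50 + 37, so x = 37.
Check: g(37) = 39·37 + 28 = 1471 = 29·50 + 21 ≡ 21 (mod 50).

37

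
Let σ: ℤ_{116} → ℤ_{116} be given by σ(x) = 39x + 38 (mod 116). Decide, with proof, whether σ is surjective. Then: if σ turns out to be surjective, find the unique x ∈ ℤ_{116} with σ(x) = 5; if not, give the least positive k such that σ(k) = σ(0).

17

By definition, surjectivity means every element of the codomain has a preimage under σ.
Since gcd(39, 116) = 1, 39 is invertible modulo 116. Euclid's algorithm: 116 = 2·39 + 38, 39 = 1·38 + 1; back-substituting gives 1 = 3·39 − 1·116, so 39⁻¹ ≡ 3 (mod 116).
For any y ∈ ℤ_{116}, x = 3(y − 38) mod 116 satisfies σ(x) = 39·3(y − 38) + 38 ≡ y (since 39·3 ≡ 1 mod 116). So every y has a preimage.
So σ is surjective.
Since σ is surjective, we compute σ⁻¹(5): solve 39x + 38 ≡ 5 (mod 116), i.e. 39x ≡ 83 (mod 116).
Multiplying by 39⁻¹ = 3 gives x ≡ 3·83 = 249 = 2·116 + 17 ≡ 17 (mod 116).
Check: σ(17) = 39·17 + 38 = 701 = 6·116 + 5 ≡ 5 (mod 116).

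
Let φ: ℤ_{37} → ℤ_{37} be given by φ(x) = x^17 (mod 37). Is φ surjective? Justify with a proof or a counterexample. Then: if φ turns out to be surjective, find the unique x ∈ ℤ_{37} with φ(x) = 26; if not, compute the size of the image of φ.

10

Since 37 is prime, the nonzero elements of ℤ_{37} form a cyclic group of order 36.
As gcd(17, 36) = 1, raising to the 17th power is a bijection on this group: if a^17 ≡ b^17 then (ab^{−1})^17 = 1, and the only element of order dividing gcd(17, 36) = 1 is 1, so a = b.
With φ(0) = 0 this makes φ injective on all of ℤ_{37}, hence bijective (finite equal-size domain and codomain). In particular φ is surjective.
Since φ is surjective, we find the preimage of 26. The inverse of x ↦ x^17 on (ℤ_{37})^× is x ↦ x^17, because 17·17 = 289 = 8·36 + 1 ≡ 1 (mod 36) and x^{36} = 1 for x ≠ 0 (Fermat). So φ⁻¹(26) = 26^17 mod 37.
Repeated squaring mod 37: 26^1 ≡ 26, 26^2 ≡ 26² = 676 ≡ 10, 26^4 ≡ 10² = 100 ≡ 26, 26^8 ≡ 26² = 676 ≡ 10, 26^16 ≡ 10² = 100 ≡ 26. Since 17 = 16 + 1, 26^17 ≡ 26·26: 26·26 = 676 ≡ 10. So 26^17 ≡ 10 (mod 37).
Hence φ⁻¹(26) = 10.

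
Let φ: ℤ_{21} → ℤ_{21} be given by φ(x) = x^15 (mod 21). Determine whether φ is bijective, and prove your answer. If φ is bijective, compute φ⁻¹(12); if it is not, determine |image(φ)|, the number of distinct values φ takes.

φ(1) = 1^15 = 1.
φ(4): Repeated squaring mod 21: 4^1 ≡ 4, 4^2 ≡ 4² = 16, 4^4 ≡ 16² = 256 ≡ 4, 4^8 ≡ 4² = 16. Since 15 = 8 + 4 + 2 + 1, 4^15 ≡ 16·4·16·4: 16·4 = 64 ≡ 1, then 1·16 = 16, then 16·4 = 64 ≡ 1. So 4^15 ≡ 1 (mod 21).
So φ(1) = φ(4) = 1 while 1 ≠ 4, so φ is not injective, hence not bijective.
Since φ is not bijective, we determine |image(φ)|. Computing x^15 mod 21 for each x (by repeated squaring, reducing mod 21 at every step), the values φ(0), φ(1), …, φ(20) are: 0, 1, 8, 6, 1, 20, 6, 7, 8, 15, 13, 8, 6, 13, 14, 15, 1, 20, 15, 13, 20.
The distinct values are {0, 1, 6, 7, 8, 13, 14, 15, 20}; there are 9 of them.

9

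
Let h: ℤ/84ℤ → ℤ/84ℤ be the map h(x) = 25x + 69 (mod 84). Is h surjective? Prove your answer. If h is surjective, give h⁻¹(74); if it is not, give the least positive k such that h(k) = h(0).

17

Recall that surjectivity means every element of the codomain has a preimage under h.
Since gcd(25, 84) = 1, 25 is invertible modulo 84. Euclid's algorithm: 84 = 3·25 + 9, 25 = 2·9 + 7, 9 = 1·7 + 2, 7 = 3·2 + 1; back-substituting gives 1 = 37·25 − 11·84, so 25⁻¹ ≡ 37 (mod 84).
Then y ↦ 37(y − 69) is a two-sided inverse to h, so every y ∈ ℤ/84ℤ has a preimage.
Thus h is surjective.
Since h is surjective, we compute h⁻¹(74): solve 25x + 69 ≡ 74 (mod 84), i.e. 25x ≡ 5 (mod 84).
Multiplying by 25⁻¹ = 37 gives x ≡ 37·5 = 185 = 2·84 + 17 ≡ 17 (mod 84).
Check: h(17) = 25·17 + 69 = 494 = 5·84 + 74 ≡ 74 (mod 84).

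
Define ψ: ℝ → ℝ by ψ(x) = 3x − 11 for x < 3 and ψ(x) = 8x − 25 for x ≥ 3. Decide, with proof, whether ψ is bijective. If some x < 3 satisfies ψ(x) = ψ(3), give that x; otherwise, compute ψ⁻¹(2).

Both pieces are strictly increasing (slopes 3 and 8), so each is injective on its own interval.
The left piece maps (−∞, 3) onto (−∞, −2); the right piece maps [3, ∞) onto [−1, ∞).
The images leave a gap (−2 has no preimage), so ψ is not surjective, hence not bijective.
Because the two images are disjoint, no x < 3 has ψ(x) = ψ(3), so we compute ψ⁻¹(2): 2 lies in [−1, ∞), so solve 8x − 25 = 2: x = (2 + 25)/8 = 27/8.

27/8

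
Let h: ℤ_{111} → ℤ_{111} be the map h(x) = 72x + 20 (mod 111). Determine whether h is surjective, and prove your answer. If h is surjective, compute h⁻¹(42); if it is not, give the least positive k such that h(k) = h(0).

37

Since gcd(72, 111) = 3, we have 72x ≡ 0 (mod 3) for all x, so h(x) ≡ 2 (mod 3).
But 0 ≢ 2 (mod 3), so 0 ∈ ℤ_{111} has no preimage. So h is not surjective.
Since h is not surjective, we find the least positive k with h(k) = h(0): this means 72k ≡ 0 (mod 111), i.e. 111 ∣ 72k. Since gcd(72, 111) = 3, dividing through by 3 this holds exactly when 37 ∣ 24k, and as gcd(24, 37) = 1, exactly when 37 ∣ k.
The smallest positive such k is 37.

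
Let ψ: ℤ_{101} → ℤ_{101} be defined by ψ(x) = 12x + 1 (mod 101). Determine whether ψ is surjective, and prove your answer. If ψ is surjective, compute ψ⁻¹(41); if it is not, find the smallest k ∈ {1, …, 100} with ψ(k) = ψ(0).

37

Recall that surjectivity means every element of the codomain has a preimage under ψ.
Since gcd(12, 101) = 1, 12 is invertible modulo 101. Euclid's algorithm: 101 = 8·12 + 5, 12 = 2·5 + 2, 5 = 2·2 + 1; back-substituting gives 1 = 59·12 − 7·101, so 12⁻¹ ≡ 59 (mod 101).
Then y ↦ 59(y − 1) is a two-sided inverse to ψ, so every y ∈ ℤ_{101} has a preimage.
Therefore ψ is surjective.
Since ψ is surjective, we compute ψ⁻¹(41): solve 12x + 1 ≡ 41 (mod 101), i.e. 12x ≡ 40 (mod 101).
Multiplying by 12⁻¹ = 59 gives x ≡ 59·40 = 2360 = 23·101 + 37 ≡ 37 (mod 101).
Check: ψ(37) = 12·37 + 1 = 445 = 4·101 + 41 ≡ 41 (mod 101).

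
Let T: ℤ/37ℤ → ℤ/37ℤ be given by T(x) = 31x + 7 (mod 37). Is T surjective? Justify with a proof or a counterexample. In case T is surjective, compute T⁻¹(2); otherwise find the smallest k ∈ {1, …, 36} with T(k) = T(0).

Since gcd(31, 37) = 1, 31 is invertible modulo 37. Euclid's algorithm: 37 = 1·31 + 6, 31 = 5·6 + 1; back-substituting gives 1 = 6·31 − 5·37, so 31⁻¹ ≡ 6 (mod 37).
For any y ∈ ℤ/37ℤ, x = 6(y − 7) mod 37 satisfies T(x) = 31·6(y − 7) + 7 ≡ y (since 31·6 ≡ 1 mod 37). So every y has a preimage.
Hence T is surjective.
Since T is surjective, we compute T⁻¹(2): solve 31x + 7 ≡ 2 (mod 37), i.e. 31x ≡ 32 (mod 37).
Multiplying by 31⁻¹ = 6 gives x ≡ 6·32 = 192 = 5·37 + 7 ≡ 7 (mod 37).
Check: T(7) = 31·7 + 7 = 224 = 6·37 + 2 ≡ 2 (mod 37).

7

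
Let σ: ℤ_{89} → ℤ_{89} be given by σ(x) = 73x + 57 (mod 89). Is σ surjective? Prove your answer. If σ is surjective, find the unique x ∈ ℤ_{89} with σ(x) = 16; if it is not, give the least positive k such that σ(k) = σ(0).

86

Recall that σ is surjective if every y in the codomain equals σ(x) for some x in the domain.
Since gcd(73, 89) = 1, 73 is invertible modulo 89. Euclid's algorithm: 89 = 1·73 + 16, 73 = 4·16 + 9, 16 = 1·9 + 7, 9 = 1·7 + 2, 7 = 3·2 + 1; back-substituting gives 1 = 50·73 − 41·89, so 73⁻¹ ≡ 50 (mod 89).
For any y ∈ ℤ_{89}, x = 50(y − 57) mod 89 satisfies σ(x) = 73·50(y − 57) + 57 ≡ y (since 73·50 ≡ 1 mod 89). So every y has a preimage.
Thus σ is surjective.
Since σ is surjective, we find σ⁻¹(16): we need 73x ≡ 16 − 57 ≡ 48 (mod 89). Using 73⁻¹ = 50: x ≡ 50·48 = 2400 = 26·89 + 86, so x = 86.
Check: σ(86) = 73·86 + 57 = 6335 = 71·89 + 16 ≡ 16 (mod 89).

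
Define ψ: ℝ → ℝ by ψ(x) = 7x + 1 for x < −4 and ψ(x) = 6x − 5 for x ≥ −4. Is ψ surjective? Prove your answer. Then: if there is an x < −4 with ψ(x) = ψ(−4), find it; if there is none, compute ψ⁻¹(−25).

Both pieces are strictly increasing (slopes 7 and 6), so each is injective on its own interval.
The left piece maps (−∞, −4) onto (−∞, −27); the right piece maps [−4, ∞) onto [−29, ∞).
The union (−∞, −27) ∪ [−29, ∞) covers ℝ, so ψ is surjective.
For the follow-up: the images overlap, so an x < −4 with ψ(x) = ψ(−4) exists. ψ(−4) = −29; solving 7x + 1 = −29 for x < −4 gives x = (−29 − 1)/7 = −30/7.

-30/7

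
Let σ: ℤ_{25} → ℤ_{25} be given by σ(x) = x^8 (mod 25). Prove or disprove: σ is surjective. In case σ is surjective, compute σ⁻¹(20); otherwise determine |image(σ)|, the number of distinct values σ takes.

σ(3): Repeated squaring mod 25: 3^1 ≡ 3, 3^2 ≡ 3² = 9, 3^4 ≡ 9² = 81 ≡ 6, 3^8 ≡ 6² = 36 ≡ 11. So 3^8 ≡ 11 (mod 25).
σ(4): Repeated squaring mod 25: 4^1 ≡ 4, 4^2 ≡ 4² = 16, 4^4 ≡ 16² = 256 ≡ 6, 4^8 ≡ 6² = 36 ≡ 11. So 4^8 ≡ 11 (mod 25).
So σ(3) = σ(4) = 11 while 3 ≠ 4, therefore σ is not injective.
A non-injective map from the 25-element set ℤ_{25} to itself takes at most 24 distinct values, so it cannot be surjective. Thus σ is not surjective.
Since σ is not surjective, we determine |image(σ)|. Computing x^8 mod 25 for each x (by repeated squaring, reducing mod 25 at every step), the values σ(0), σ(1), …, σ(24) are: 0, 1, 6, 11, 11, 0, 16, 1, 16, 21, 0, 6, 21, 21, 6, 0, 21, 16, 1, 16, 0, 11, 11, 6, 1.
The distinct values are {0, 1, 6, 11, 16, 21}; there are 6 of them.

6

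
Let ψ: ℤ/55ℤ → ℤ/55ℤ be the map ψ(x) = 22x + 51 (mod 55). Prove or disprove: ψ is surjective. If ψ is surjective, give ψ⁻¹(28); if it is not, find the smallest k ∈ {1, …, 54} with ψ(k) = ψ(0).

5

Since gcd(22, 55) = 11, we have 22x ≡ 0 (mod 11) for all x, so ψ(x) ≡ 7 (mod 11).
But 0 ≢ 7 (mod 11), so 0 ∈ ℤ/55ℤ has no preimage. Thus ψ is not surjective.
Since ψ is not surjective, we find the least positive k with ψ(k) = ψ(0): this means 22k ≡ 0 (mod 55), i.e. 55 ∣ 22k. Since gcd(22, 55) = 11, dividing through by 11 this holds exactly when 5 ∣ 2k, and as gcd(2, 5) = 1, exactly when 5 ∣ k.
The smallest positive such k is 5.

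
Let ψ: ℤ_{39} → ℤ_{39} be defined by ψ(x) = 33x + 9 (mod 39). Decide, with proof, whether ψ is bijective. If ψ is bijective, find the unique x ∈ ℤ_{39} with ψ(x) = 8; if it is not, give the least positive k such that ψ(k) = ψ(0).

13

We have gcd(33, 39) = 3 > 1. Taking s = 0 and t = 13: ψ(0) = 9 and ψ(13) = 33·13 + 9 = 438 ≡ 9 (mod 39).
So ψ(0) = ψ(13) while 0 ≠ 13, hence ψ is not injective, hence not bijective.
Since ψ is not bijective, we find the least positive k with ψ(k) = ψ(0): this means 33k ≡ 0 (mod 39), i.e. 39 ∣ 33k. Since gcd(33, 39) = 3, dividing through by 3 this holds exactly when 13 ∣ 11k, and as gcd(11, 13) = 1, exactly when 13 ∣ k.
The smallest positive such k is 13.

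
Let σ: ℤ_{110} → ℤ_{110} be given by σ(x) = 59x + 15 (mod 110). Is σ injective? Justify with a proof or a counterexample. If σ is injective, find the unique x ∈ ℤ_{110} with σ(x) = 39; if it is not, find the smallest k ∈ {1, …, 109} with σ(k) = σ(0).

Recall that σ is injective if σ(a) = σ(b) implies a = b.
Suppose σ(a) = σ(b) in ℤ_{110}. Then 59a + 15 ≡ 59b + 15 (mod 110), so 59(a − b) ≡ 0 (mod 110).
Since gcd(59, 110) = 1, 59 is invertible modulo 110, therefore a − b ≡ 0 (mod 110), i.e. a = b.
Therefore σ is injective.
We now compute 59⁻¹ mod 110 explicitly. Euclid's algorithm: 110 = 1·59 + 51, 59 = 1·51 + 8, 51 = 6·8 + 3, 8 = 2·3 + 2, 3 = 1·2 + 1; back-substituting gives 1 = 69·59 − 37·110, so 59⁻¹ ≡ 69 (mod 110).
Since σ is injective, we compute σ⁻¹(39): solve 59x + 15 ≡ 39 (mod 110), i.e. 59x ≡ 24 (mod 110).
Multiplying by 59⁻¹ = 69 gives x ≡ 69·24 = 1656 = 15·110 + 6 ≡ 6 (mod 110).
Check: σ(6) = 59·6 + 15 = 369 = 3·110 + 39 ≡ 39 (mod 110).

6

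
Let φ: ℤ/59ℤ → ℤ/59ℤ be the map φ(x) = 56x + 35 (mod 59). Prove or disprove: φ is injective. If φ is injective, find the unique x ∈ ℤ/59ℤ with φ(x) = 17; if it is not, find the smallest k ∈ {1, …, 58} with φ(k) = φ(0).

Recall that injectivity means: for all x_1, x_2 in the domain, φ(x_1) = φ(x_2) implies x_1 = x_2.
Suppose φ(x_1) = φ(x_2) in ℤ/59ℤ. Then 56x_1 + 35 ≡ 56x_2 + 35 (mod 59), hence 56(x_1 − x_2) ≡ 0 (mod 59).
Since gcd(56, 59) = 1, 56 is invertible modulo 59, therefore x_1 − x_2 ≡ 0 (mod 59), i.e. x_1 = x_2.
Thus φ is injective.
We now compute 56⁻¹ mod 59 explicitly. Euclid's algorithm: 59 = 1·56 + 3, 56 = 18·3 + 2, 3 = 1·2 + 1; back-substituting gives 1 = 39·56 − 37·59, so 56⁻¹ ≡ 39 (mod 59).
Since φ is injective, we find φ⁻¹(17): we need 56x ≡ 17 − 35 ≡ 41 (mod 59). Using 56⁻¹ = 39: x ≡ 39·41 = 1599 = 27·59 + 6, so x = 6.
Check: φ(6) = 56·6 + 35 = 371 = 6·59 + 17 ≡ 17 (mod 59).

6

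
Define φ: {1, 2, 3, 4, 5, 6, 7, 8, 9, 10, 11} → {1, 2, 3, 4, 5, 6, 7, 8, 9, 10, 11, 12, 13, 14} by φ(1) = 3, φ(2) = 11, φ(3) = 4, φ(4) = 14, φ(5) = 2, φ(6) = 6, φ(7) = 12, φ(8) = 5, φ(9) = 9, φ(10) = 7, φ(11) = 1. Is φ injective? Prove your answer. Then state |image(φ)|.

The values φ(1), …, φ(11) are 3, 11, 4, 14, 2, 6, 12, 5, 9, 7, 1 — all distinct.
So φ(u) = φ(v) only when u = v, and φ is injective.
The image of φ is {1, 2, 3, 4, 5, 6, 7, 9, 11, 12, 14}, which has 11 elements.

11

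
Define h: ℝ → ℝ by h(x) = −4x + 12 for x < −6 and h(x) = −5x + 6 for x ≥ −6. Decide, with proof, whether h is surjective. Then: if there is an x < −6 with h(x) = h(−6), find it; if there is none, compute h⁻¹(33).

-27/5

Both pieces are strictly decreasing (slopes −4 and −5), so each is injective on its own interval.
The left piece maps (−∞, −6) onto (36, ∞); the right piece maps [−6, ∞) onto (−∞, 36].
These images together cover ℝ, so h is surjective.
Because the two images are disjoint, no x < −6 has h(x) = h(−6), so we compute h⁻¹(33): 33 lies in (−∞, 36], so solve −5x + 6 = 33: x = (33 − 6)/(−5) = −27/5.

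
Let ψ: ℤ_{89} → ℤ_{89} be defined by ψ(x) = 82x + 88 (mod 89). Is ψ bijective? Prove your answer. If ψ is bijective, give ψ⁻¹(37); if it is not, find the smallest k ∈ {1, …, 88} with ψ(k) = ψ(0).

By definition, injectivity means: for all u, v in the domain, ψ(u) = ψ(v) implies u = v.
Suppose ψ(u) = ψ(v) in ℤ_{89}. Then 82u + 88 ≡ 82v + 88 (mod 89), hence 82(u − v) ≡ 0 (mod 89).
Since gcd(82, 89) = 1, 82 is invertible modulo 89, thus u − v ≡ 0 (mod 89), i.e. u = v.
We now compute 82⁻¹ mod 89 explicitly. Euclid's algorithm: 89 = 1·82 + 7, 82 = 11·7 + 5, 7 = 1·5 + 2, 5 = 2·2 + 1; back-substituting gives 1 = 38·82 − 35·89, so 82⁻¹ ≡ 38 (mod 89).
For any y ∈ ℤ_{89}, x = 38(y − 88) mod 89 satisfies ψ(x) = 82·38(y − 88) + 88 ≡ y (since 82·38 ≡ 1 mod 89). So every y has a preimage.
So ψ is bijective.
Since ψ is bijective, we find ψ⁻¹(37): we need 82x ≡ 37 − 88 ≡ 38 (mod 89). Using 82⁻¹ = 38: x ≡ 38·38 = 1444 = 16·89 + 20, so x = 20.
Check: ψ(20) = 82·20 + 88 = 1728 = 19·89 + 37 ≡ 37 (mod 89).

20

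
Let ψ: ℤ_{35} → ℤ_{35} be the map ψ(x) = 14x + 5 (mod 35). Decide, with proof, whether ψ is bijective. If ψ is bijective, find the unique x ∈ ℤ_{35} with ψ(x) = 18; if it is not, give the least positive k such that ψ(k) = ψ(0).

5

We have gcd(14, 35) = 7 > 1. Taking x_1 = 0 and x_2 = 5: ψ(0) = 5 and ψ(5) = 14·5 + 5 = 75 ≡ 5 (mod 35).
So ψ(0) = ψ(5) while 0 ≠ 5, therefore ψ is not injective, hence not bijective.
Since ψ is not bijective, we find the least positive k with ψ(k) = ψ(0): this means 14k ≡ 0 (mod 35), i.e. 35 ∣ 14k. Since gcd(14, 35) = 7, dividing through by 7 this holds exactly when 5 ∣ 2k, and as gcd(2, 5) = 1, exactly when 5 ∣ k.
The smallest positive such k is 5.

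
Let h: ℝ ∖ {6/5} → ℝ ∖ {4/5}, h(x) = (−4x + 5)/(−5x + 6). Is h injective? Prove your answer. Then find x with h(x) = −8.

53/44

Suppose h(u) = h(v). Cross-multiplying: (−4u + 5)(−5v + 6) = (−4v + 5)(−5u + 6).
Expanding both sides and cancelling the symmetric terms leaves 1·(u − v) = 0. Since 1 ≠ 0, u = v. Hence h is injective.
Solving h(x) = −8: cross-multiplying gives −4x + 5 = −8(−5x + 6), which rearranges to −44x = −53, so x = 53/44.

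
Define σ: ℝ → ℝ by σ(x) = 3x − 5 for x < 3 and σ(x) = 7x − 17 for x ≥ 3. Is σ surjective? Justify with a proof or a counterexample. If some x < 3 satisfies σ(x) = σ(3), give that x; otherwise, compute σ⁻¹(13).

Both pieces are strictly increasing (slopes 3 and 7), so each is injective on its own interval.
The left piece maps (−∞, 3) onto (−∞, 4); the right piece maps [3, ∞) onto [4, ∞).
These images together cover ℝ, so σ is surjective.
Because the two images are disjoint, no x < 3 has σ(x) = σ(3), so we compute σ⁻¹(13): 13 lies in [4, ∞), so solve 7x − 17 = 13: x = (13 + 17)/7 = 30/7.

30/7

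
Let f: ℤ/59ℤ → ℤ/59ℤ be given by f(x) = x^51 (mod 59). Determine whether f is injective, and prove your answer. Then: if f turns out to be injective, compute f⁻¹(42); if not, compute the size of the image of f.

Since 59 is prime, the nonzero elements of ℤ/59ℤ form a cyclic group of order 58.
As gcd(51, 58) = 1, raising to the 51st power is a bijection on this group: if x_1^51 ≡ x_2^51 then (x_1x_2^{−1})^51 = 1, and the only element of order dividing gcd(51, 58) = 1 is 1, so x_1 = x_2.
With f(0) = 0 this makes f injective on all of ℤ/59ℤ, hence bijective (finite equal-size domain and codomain). In particular f is injective.
Since f is injective, we find the preimage of 42. The inverse of x ↦ x^51 on (ℤ/59ℤ)^× is x ↦ x^33, because 51·33 = 1683 = 29·58 + 1 ≡ 1 (mod 58) and x^{58} = 1 for x ≠ 0 (Fermat). So f⁻¹(42) = 42^33 mod 59.
Repeated squaring mod 59: 42^1 ≡ 42, 42^2 ≡ 42² = 1764 ≡ 53, 42^4 ≡ 53² = 2809 ≡ 36, 42^8 ≡ 36² = 1296 ≡ 57, 42^16 ≡ 57² = 3249 ≡ 4, 42^32 ≡ 4² = 16. Since 33 = 32 + 1, 42^33 ≡ 16·42: 16·42 = 672 ≡ 23. So 42^33 ≡ 23 (mod 59).
Hence f⁻¹(42) = 23.

23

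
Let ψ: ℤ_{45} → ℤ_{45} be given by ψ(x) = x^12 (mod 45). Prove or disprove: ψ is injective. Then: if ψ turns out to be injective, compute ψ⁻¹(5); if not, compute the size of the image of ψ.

4

ψ(1) = 1^12 = 1.
ψ(2): Repeated squaring mod 45: 2^1 ≡ 2, 2^2 ≡ 2² = 4, 2^4 ≡ 4² = 16, 2^8 ≡ 16² = 256 ≡ 31. Since 12 = 8 + 4, 2^12 ≡ 31·16: 31·16 = 496 ≡ 1. So 2^12 ≡ 1 (mod 45).
So ψ(1) = ψ(2) = 1 while 1 ≠ 2, hence ψ is not injective.
Since ψ is not injective, we determine |image(ψ)|. Computing x^12 mod 45 for each x (by repeated squaring, reducing mod 45 at every step), the values ψ(0), ψ(1), …, ψ(44) are: 0, 1, 1, 36, 1, 10, 36, 1, 1, 36, 10, 1, 36, 1, 1, 0, 1, 1, 36, 1, 10, 36, 1, 1, 36, 10, 1, 36, 1, 1, 0, 1, 1, 36, 1, 10, 36, 1, 1, 36, 10, 1, 36, 1, 1.
The distinct values are {0, 1, 10, 36}; there are 4 of them.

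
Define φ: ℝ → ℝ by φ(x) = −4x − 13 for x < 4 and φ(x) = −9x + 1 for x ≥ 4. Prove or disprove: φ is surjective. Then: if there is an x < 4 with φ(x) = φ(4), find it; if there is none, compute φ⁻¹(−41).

14/3

Both pieces are strictly decreasing (slopes −4 and −9), so each is injective on its own interval.
The left piece maps (−∞, 4) onto (−29, ∞); the right piece maps [4, ∞) onto (−∞, −35].
The union (−29, ∞) ∪ (−∞, −35] omits the interval between −29 and −35; in particular −29 has no preimage. So φ is not surjective.
Because the two images are disjoint, no x < 4 has φ(x) = φ(4), so we compute φ⁻¹(−41): −41 lies in (−∞, −35], so solve −9x + 1 = −41: x = (−41 − 1)/(−9) = 14/3.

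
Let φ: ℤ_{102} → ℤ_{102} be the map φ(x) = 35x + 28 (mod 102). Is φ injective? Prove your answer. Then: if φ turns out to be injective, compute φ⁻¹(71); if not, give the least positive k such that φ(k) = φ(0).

77

If φ(x_1) = φ(x_2), then 35x_1 ≡ 35x_2 (mod 102). Because gcd(35, 102) = 1, we may cancel 35 to get x_1 ≡ x_2 (mod 102).
Thus φ is injective.
We now compute 35⁻¹ mod 102 explicitly. Euclid's algorithm: 102 = 2·35 + 32, 35 = 1·32 + 3, 32 = 10·3 + 2, 3 = 1·2 + 1; back-substituting gives 1 = 35·35 − 12·102, so 35⁻¹ ≡ 35 (mod 102).
Since φ is injective, we compute φ⁻¹(71): solve 35x + 28 ≡ 71 (mod 102), i.e. 35x ≡ 43 (mod 102).
Multiplying by 35⁻¹ = 35 gives x ≡ 35·43 = 1505 = 14·102 + 77 ≡ 77 (mod 102).
Check: φ(77) = 35·77 + 28 = 2723 = 26·102 + 71 ≡ 71 (mod 102).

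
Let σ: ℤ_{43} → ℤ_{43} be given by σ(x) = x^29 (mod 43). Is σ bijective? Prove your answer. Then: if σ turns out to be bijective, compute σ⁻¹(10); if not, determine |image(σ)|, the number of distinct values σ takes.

17

Since 43 is prime, the nonzero elements of ℤ_{43} form a cyclic group of order 42.
As gcd(29, 42) = 1, raising to the 29th power is a bijection on this group: if x_1^29 ≡ x_2^29 then (x_1x_2^{−1})^29 = 1, and the only element of order dividing gcd(29, 42) = 1 is 1, so x_1 = x_2.
With σ(0) = 0 this makes σ injective on all of ℤ_{43}, hence bijective (finite equal-size domain and codomain). In particular σ is bijective.
Since σ is bijective, we find the preimage of 10. The inverse of x ↦ x^29 on (ℤ_{43})^× is x ↦ x^29, because 29·29 = 841 = 20·42 + 1 ≡ 1 (mod 42) and x^{42} = 1 for x ≠ 0 (Fermat). So σ⁻¹(10) = 10^29 mod 43.
Repeated squaring mod 43: 10^1 ≡ 10, 10^2 ≡ 10² = 100 ≡ 14, 10^4 ≡ 14² = 196 ≡ 24, 10^8 ≡ 24² = 576 ≡ 17, 10^16 ≡ 17² = 289 ≡ 31. Since 29 = 16 + 8 + 4 + 1, 10^29 ≡ 31·17·24·10: 31·17 = 527 ≡ 11, then 11·24 = 264 ≡ 6, then 6·10 = 60 ≡ 17. So 10^29 ≡ 17 (mod 43).
Hence σ⁻¹(10) = 17.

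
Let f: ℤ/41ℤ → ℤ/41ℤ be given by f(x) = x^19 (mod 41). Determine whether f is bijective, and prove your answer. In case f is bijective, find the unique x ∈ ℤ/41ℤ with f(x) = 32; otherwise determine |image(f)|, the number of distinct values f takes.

9

Since 41 is prime, the nonzero elements of ℤ/41ℤ form a cyclic group of order 40.
As gcd(19, 40) = 1, raising to the 19th power is a bijection on this group: if s^19 ≡ t^19 then (st^{−1})^19 = 1, and the only element of order dividing gcd(19, 40) = 1 is 1, so s = t.
With f(0) = 0 this makes f injective on all of ℤ/41ℤ, hence bijective (finite equal-size domain and codomain). In particular f is bijective.
Since f is bijective, we find the preimage of 32. The inverse of x ↦ x^19 on (ℤ/41ℤ)^× is x ↦ x^19, because 19·19 = 361 = 9·40 + 1 ≡ 1 (mod 40) and x^{40} = 1 for x ≠ 0 (Fermat). So f⁻¹(32) = 32^19 mod 41.
Repeated squaring mod 41: 32^1 ≡ 32, 32^2 ≡ 32² = 1024 ≡ 40, 32^4 ≡ 40² = 1600 ≡ 1, 32^8 ≡ 1² = 1, 32^16 ≡ 1² = 1. Since 19 = 16 + 2 + 1, 32^19 ≡ 1·40·32: 1·40 = 40, then 40·32 = 1280 ≡ 9. So 32^19 ≡ 9 (mod 41).
Hence f⁻¹(32) = 9.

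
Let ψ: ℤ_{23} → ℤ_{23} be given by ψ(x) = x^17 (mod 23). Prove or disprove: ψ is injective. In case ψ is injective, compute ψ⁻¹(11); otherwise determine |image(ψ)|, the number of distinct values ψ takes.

Since 23 is prime, the nonzero elements of ℤ_{23} form a cyclic group of order 22.
As gcd(17, 22) = 1, raising to the 17th power is a bijection on this group: if x_1^17 ≡ x_2^17 then (x_1x_2^{−1})^17 = 1, and the only element of order dividing gcd(17, 22) = 1 is 1, so x_1 = x_2.
With ψ(0) = 0 this makes ψ injective on all of ℤ_{23}, hence bijective (finite equal-size domain and codomain). In particular ψ is injective.
Since ψ is injective, we find the preimage of 11. The inverse of x ↦ x^17 on (ℤ_{23})^× is x ↦ x^13, because 17·13 = 221 = 10·22 + 1 ≡ 1 (mod 22) and x^{22} = 1 for x ≠ 0 (Fermat). So ψ⁻¹(11) = 11^13 mod 23.
Repeated squaring mod 23: 11^1 ≡ 11, 11^2 ≡ 11² = 121 ≡ 6, 11^4 ≡ 6² = 36 ≡ 13, 11^8 ≡ 13² = 169 ≡ 8. Since 13 = 8 + 4 + 1, 11^13 ≡ 8·13·11: 8·13 = 104 ≡ 12, then 12·11 = 132 ≡ 17. So 11^13 ≡ 17 (mod 23).
Hence ψ⁻¹(11) = 17.

17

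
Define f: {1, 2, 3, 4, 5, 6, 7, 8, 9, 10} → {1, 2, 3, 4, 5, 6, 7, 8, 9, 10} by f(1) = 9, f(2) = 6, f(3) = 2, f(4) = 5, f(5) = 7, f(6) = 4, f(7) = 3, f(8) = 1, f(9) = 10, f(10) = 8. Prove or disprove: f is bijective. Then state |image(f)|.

The values 9, 6, 2, 5, 7, 4, 3, 1, 10, 8 are a permutation of {1, 2, 3, 4, 5, 6, 7, 8, 9, 10}: each element appears exactly once.
So f is injective and surjective, hence bijective.
The image of f is {1, 2, 3, 4, 5, 6, 7, 8, 9, 10}, which has 10 elements.

10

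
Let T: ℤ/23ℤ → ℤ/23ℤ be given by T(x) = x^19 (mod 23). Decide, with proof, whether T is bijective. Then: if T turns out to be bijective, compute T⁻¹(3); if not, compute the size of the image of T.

2

Since 23 is prime, the nonzero elements of ℤ/23ℤ form a cyclic group of order 22.
As gcd(19, 22) = 1, raising to the 19th power is a bijection on this group: if u^19 ≡ v^19 then (uv^{−1})^19 = 1, and the only element of order dividing gcd(19, 22) = 1 is 1, so u = v.
With T(0) = 0 this makes T injective on all of ℤ/23ℤ, hence bijective (finite equal-size domain and codomain). In particular T is bijective.
Since T is bijective, we find the preimage of 3. The inverse of x ↦ x^19 on (ℤ/23ℤ)^× is x ↦ x^7, because 19·7 = 133 = 6·22 + 1 ≡ 1 (mod 22) and x^{22} = 1 for x ≠ 0 (Fermat). So T⁻¹(3) = 3^7 mod 23.
Repeated squaring mod 23: 3^1 ≡ 3, 3^2 ≡ 3² = 9, 3^4 ≡ 9² = 81 ≡ 12. Since 7 = 4 + 2 + 1, 3^7 ≡ 12·9·3: 12·9 = 108 ≡ 16, then 16·3 = 48 ≡ 2. So 3^7 ≡ 2 (mod 23).
Hence T⁻¹(3) = 2.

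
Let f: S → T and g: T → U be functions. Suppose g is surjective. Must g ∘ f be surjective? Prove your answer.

No. Take S = {0}, T = U = {0, 1, 2, 3}, f(0) = 0, and g = identity (surjective).
Then (g ∘ f)(0) = 0, and 3 ∈ U has no preimage under g ∘ f, so g ∘ f is not surjective.

not surjective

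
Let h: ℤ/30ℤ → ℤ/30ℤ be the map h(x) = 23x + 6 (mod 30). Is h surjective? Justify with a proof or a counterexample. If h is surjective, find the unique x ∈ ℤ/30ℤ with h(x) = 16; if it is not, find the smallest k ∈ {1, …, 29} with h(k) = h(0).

20

Since gcd(23, 30) = 1, 23 is invertible modulo 30. Euclid's algorithm: 30 = 1·23 + 7, 23 = 3·7 + 2, 7 = 3·2 + 1; back-substituting gives 1 = 17·23 − 13·30, so 23⁻¹ ≡ 17 (mod 30).
For any y ∈ ℤ/30ℤ, x = 17(y − 6) mod 30 satisfies h(x) = 23·17(y − 6) + 6 ≡ y (since 23·17 ≡ 1 mod 30). So every y has a preimage.
Therefore h is surjective.
Since h is surjective, we compute h⁻¹(16): solve 23x + 6 ≡ 16 (mod 30), i.e. 23x ≡ 10 (mod 30).
Multiplying by 23⁻¹ = 17 gives x ≡ 17·10 = 170 = 5·30 + 20 ≡ 20 (mod 30).
Check: h(20) = 23·20 + 6 = 466 = 15·30 + 16 ≡ 16 (mod 30).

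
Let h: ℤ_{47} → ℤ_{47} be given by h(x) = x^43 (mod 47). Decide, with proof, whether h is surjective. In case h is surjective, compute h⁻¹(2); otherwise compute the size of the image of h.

Since 47 is prime, the nonzero elements of ℤ_{47} form a cyclic group of order 46.
As gcd(43, 46) = 1, raising to the 43rd power is a bijection on this group: if s^43 ≡ t^43 then (st^{−1})^43 = 1, and the only element of order dividing gcd(43, 46) = 1 is 1, so s = t.
With h(0) = 0 this makes h injective on all of ℤ_{47}, hence bijective (finite equal-size domain and codomain). In particular h is surjective.
Since h is surjective, we find the preimage of 2. The inverse of x ↦ x^43 on (ℤ_{47})^× is x ↦ x^15, because 43·15 = 645 = 14·46 + 1 ≡ 1 (mod 46) and x^{46} = 1 for x ≠ 0 (Fermat). So h⁻¹(2) = 2^15 mod 47.
Repeated squaring mod 47: 2^1 ≡ 2, 2^2 ≡ 2² = 4, 2^4 ≡ 4² = 16, 2^8 ≡ 16² = 256 ≡ 21. Since 15 = 8 + 4 + 2 + 1, 2^15 ≡ 21·16·4·2: 21·16 = 336 ≡ 7, then 7·4 = 28, then 28·2 = 56 ≡ 9. So 2^15 ≡ 9 (mod 47).
Hence h⁻¹(2) = 9.

9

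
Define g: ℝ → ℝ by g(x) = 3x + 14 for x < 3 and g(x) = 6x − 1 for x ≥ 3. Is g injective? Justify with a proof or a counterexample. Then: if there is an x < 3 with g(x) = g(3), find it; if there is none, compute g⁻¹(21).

Both pieces are strictly increasing (slopes 3 and 6), so each is injective on its own interval.
The left piece maps (−∞, 3) onto (−∞, 23); the right piece maps [3, ∞) onto [17, ∞).
These images overlap. In particular g(3) = 17 (right piece), and solving 3x + 14 = 17 on the left piece gives x = 1 < 3.
So g(1) = g(3) with 1 ≠ 3, and g is not injective. This x = 1 is the requested value below 3.

1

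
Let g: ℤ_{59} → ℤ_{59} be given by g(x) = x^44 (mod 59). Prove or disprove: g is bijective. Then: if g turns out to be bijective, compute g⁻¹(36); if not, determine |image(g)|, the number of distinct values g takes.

g(29): Repeated squaring mod 59: 29^1 ≡ 29, 29^2 ≡ 29² = 841 ≡ 15, 29^4 ≡ 15² = 225 ≡ 48, 29^8 ≡ 48² = 2304 ≡ 3, 29^16 ≡ 3² = 9, 29^32 ≡ 9² = 81 ≡ 22. Since 44 = 32 + 8 + 4, 29^44 ≡ 22·3·48: 22·3 = 66 ≡ 7, then 7·48 = 336 ≡ 41. So 29^44 ≡ 41 (mod 59).
g(30): Repeated squaring mod 59: 30^1 ≡ 30, 30^2 ≡ 30² = 900 ≡ 15, 30^4 ≡ 15² = 225 ≡ 48, 30^8 ≡ 48² = 2304 ≡ 3, 30^16 ≡ 3² = 9, 30^32 ≡ 9² = 81 ≡ 22. Since 44 = 32 + 8 + 4, 30^44 ≡ 22·3·48: 22·3 = 66 ≡ 7, then 7·48 = 336 ≡ 41. So 30^44 ≡ 41 (mod 59).
So g(29) = g(30) = 41 while 29 ≠ 30, so g is not injective, hence not bijective.
Since g is not bijective, we determine |image(g)|. Computing x^44 mod 59 for each x (by repeated squaring, reducing mod 59 at every step), the values g(0), g(1), …, g(58) are: 0, 1, 36, 48, 57, 51, 17, 19, 46, 3, 7, 15, 22, 20, 35, 29, 4, 28, 49, 45, 16, 27, 9, 53, 25, 5, 12, 26, 21, 41, 41, 21, 26, 12, 5, 25, 53, 9, 27, 16, 45, 49, 28, 4, 29, 35, 20, 22, 15, 7, 3, 46, 19, 17, 51, 57, 48, 36, 1.
The distinct values are {0, 1, 3, 4, 5, 7, 9, 12, 15, 16, 17, 19, 20, 21, 22, 25, 26, 27, 28, 29, 35, 36, 41, 45, 46, 48, 49, 51, 53, 57}; there are 30 of them.

30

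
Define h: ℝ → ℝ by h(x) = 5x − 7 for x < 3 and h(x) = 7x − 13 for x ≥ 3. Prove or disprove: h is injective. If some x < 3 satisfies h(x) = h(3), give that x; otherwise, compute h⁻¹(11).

24/7

Both pieces are strictly increasing (slopes 5 and 7), so each is injective on its own interval.
The left piece maps (−∞, 3) onto (−∞, 8); the right piece maps [3, ∞) onto [8, ∞).
These images are disjoint, so no value is attained by both pieces. Thus h is injective.
Because the two images are disjoint, no x < 3 has h(x) = h(3), so we compute h⁻¹(11): 11 lies in [8, ∞), so solve 7x − 13 = 11: x = (11 + 13)/7 = 24/7.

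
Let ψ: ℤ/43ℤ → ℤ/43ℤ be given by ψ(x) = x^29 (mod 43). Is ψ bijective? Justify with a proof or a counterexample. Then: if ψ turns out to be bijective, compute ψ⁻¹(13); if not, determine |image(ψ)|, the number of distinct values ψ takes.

Since 43 is prime, the nonzero elements of ℤ/43ℤ form a cyclic group of order 42.
As gcd(29, 42) = 1, raising to the 29th power is a bijection on this group: if s^29 ≡ t^29 then (st^{−1})^29 = 1, and the only element of order dividing gcd(29, 42) = 1 is 1, so s = t.
With ψ(0) = 0 this makes ψ injective on all of ℤ/43ℤ, hence bijective (finite equal-size domain and codomain). In particular ψ is bijective.
Since ψ is bijective, we find the preimage of 13. The inverse of x ↦ x^29 on (ℤ/43ℤ)^× is x ↦ x^29, because 29·29 = 841 = 20·42 + 1 ≡ 1 (mod 42) and x^{42} = 1 for x ≠ 0 (Fermat). So ψ⁻¹(13) = 13^29 mod 43.
Repeated squaring mod 43: 13^1 ≡ 13, 13^2 ≡ 13² = 169 ≡ 40, 13^4 ≡ 40² = 1600 ≡ 9, 13^8 ≡ 9² = 81 ≡ 38, 13^16 ≡ 38² = 1444 ≡ 25. Since 29 = 16 + 8 + 4 + 1, 13^29 ≡ 25·38·9·13: 25·38 = 950 ≡ 4, then 4·9 = 36, then 36·13 = 468 ≡ 38. So 13^29 ≡ 38 (mod 43).
Hence ψ⁻¹(13) = 38.

38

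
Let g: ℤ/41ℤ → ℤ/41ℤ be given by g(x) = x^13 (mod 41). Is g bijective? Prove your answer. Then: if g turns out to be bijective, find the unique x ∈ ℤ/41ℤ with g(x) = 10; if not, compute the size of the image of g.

Since 41 is prime, the nonzero elements of ℤ/41ℤ form a cyclic group of order 40.
As gcd(13, 40) = 1, raising to the 13th power is a bijection on this group: if x_1^13 ≡ x_2^13 then (x_1x_2^{−1})^13 = 1, and the only element of order dividing gcd(13, 40) = 1 is 1, so x_1 = x_2.
With g(0) = 0 this makes g injective on all of ℤ/41ℤ, hence bijective (finite equal-size domain and codomain). In particular g is bijective.
Since g is bijective, we find the preimage of 10. The inverse of x ↦ x^13 on (ℤ/41ℤ)^× is x ↦ x^37, because 13·37 = 481 = 12·40 + 1 ≡ 1 (mod 40) and x^{40} = 1 for x ≠ 0 (Fermat). So g⁻¹(10) = 10^37 mod 41.
Repeated squaring mod 41: 10^1 ≡ 10, 10^2 ≡ 10² = 100 ≡ 18, 10^4 ≡ 18² = 324 ≡ 37, 10^8 ≡ 37² = 1369 ≡ 16, 10^16 ≡ 16² = 256 ≡ 10, 10^32 ≡ 10² = 100 ≡ 18. Since 37 = 32 + 4 + 1, 10^37 ≡ 18·37·10: 18·37 = 666 ≡ 10, then 10·10 = 100 ≡ 18. So 10^37 ≡ 18 (mod 41).
Hence g⁻¹(10) = 18.

18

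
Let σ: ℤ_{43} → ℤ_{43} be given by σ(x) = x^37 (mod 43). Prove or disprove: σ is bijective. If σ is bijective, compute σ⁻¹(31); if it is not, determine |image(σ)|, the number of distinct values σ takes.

10

Since 43 is prime, the nonzero elements of ℤ_{43} form a cyclic group of order 42.
As gcd(37, 42) = 1, raising to the 37th power is a bijection on this group: if s^37 ≡ t^37 then (st^{−1})^37 = 1, and the only element of order dividing gcd(37, 42) = 1 is 1, so s = t.
With σ(0) = 0 this makes σ injective on all of ℤ_{43}, hence bijective (finite equal-size domain and codomain). In particular σ is bijective.
Since σ is bijective, we find the preimage of 31. The inverse of x ↦ x^37 on (ℤ_{43})^× is x ↦ x^25, because 37·25 = 925 = 22·42 + 1 ≡ 1 (mod 42) and x^{42} = 1 for x ≠ 0 (Fermat). So σ⁻¹(31) = 31^25 mod 43.
Repeated squaring mod 43: 31^1 ≡ 31, 31^2 ≡ 31² = 961 ≡ 15, 31^4 ≡ 15² = 225 ≡ 10, 31^8 ≡ 10² = 100 ≡ 14, 31^16 ≡ 14² = 196 ≡ 24. Since 25 = 16 + 8 + 1, 31^25 ≡ 24·14·31: 24·14 = 336 ≡ 35, then 35·31 = 1085 ≡ 10. So 31^25 ≡ 10 (mod 43).
Hence σ⁻¹(31) = 10.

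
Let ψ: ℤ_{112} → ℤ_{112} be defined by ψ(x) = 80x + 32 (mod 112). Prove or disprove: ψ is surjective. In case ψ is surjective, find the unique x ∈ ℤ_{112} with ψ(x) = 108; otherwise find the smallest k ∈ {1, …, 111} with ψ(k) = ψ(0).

Since gcd(80, 112) = 16, we have 80x ≡ 0 (mod 16) for all x, so ψ(x) ≡ 0 (mod 16).
But 1 ≢ 0 (mod 16), so 1 ∈ ℤ_{112} has no preimage. Therefore ψ is not surjective.
Since ψ is not surjective, we find the least positive k with ψ(k) = ψ(0): this means 80k ≡ 0 (mod 112), i.e. 112 ∣ 80k. Since gcd(80, 112) = 16, dividing through by 16 this holds exactly when 7 ∣ 5k, and as gcd(5, 7) = 1, exactly when 7 ∣ k.
The smallest positive such k is 7.

7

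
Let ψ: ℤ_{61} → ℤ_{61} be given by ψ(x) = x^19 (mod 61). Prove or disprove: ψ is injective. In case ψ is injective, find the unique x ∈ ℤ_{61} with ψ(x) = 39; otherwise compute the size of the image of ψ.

Since 61 is prime, the nonzero elements of ℤ_{61} form a cyclic group of order 60.
As gcd(19, 60) = 1, raising to the 19th power is a bijection on this group: if u^19 ≡ v^19 then (uv^{−1})^19 = 1, and the only element of order dividing gcd(19, 60) = 1 is 1, so u = v.
With ψ(0) = 0 this makes ψ injective on all of ℤ_{61}, hence bijective (finite equal-size domain and codomain). In particular ψ is injective.
Since ψ is injective, we find the preimage of 39. The inverse of x ↦ x^19 on (ℤ_{61})^× is x ↦ x^19, because 19·19 = 361 = 6·60 + 1 ≡ 1 (mod 60) and x^{60} = 1 for x ≠ 0 (Fermat). So ψ⁻¹(39) = 39^19 mod 61.
Repeated squaring mod 61: 39^1 ≡ 39, 39^2 ≡ 39² = 1521 ≡ 57, 39^4 ≡ 57² = 3249 ≡ 16, 39^8 ≡ 16² = 256 ≡ 12, 39^16 ≡ 12² = 144 ≡ 22. Since 19 = 16 + 2 + 1, 39^19 ≡ 22·57·39: 22·57 = 1254 ≡ 34, then 34·39 = 1326 ≡ 45. So 39^19 ≡ 45 (mod 61).
Hence ψ⁻¹(39) = 45.

45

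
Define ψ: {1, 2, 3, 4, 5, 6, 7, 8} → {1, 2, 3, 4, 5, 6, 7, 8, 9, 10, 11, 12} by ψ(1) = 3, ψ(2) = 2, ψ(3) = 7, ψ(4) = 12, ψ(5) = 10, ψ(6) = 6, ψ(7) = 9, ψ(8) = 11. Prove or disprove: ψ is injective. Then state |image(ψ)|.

The values ψ(1), …, ψ(8) are 3, 2, 7, 12, 10, 6, 9, 11 — all distinct.
So ψ(s) = ψ(t) only when s = t, and ψ is injective.
The image of ψ is {2, 3, 6, 7, 9, 10, 11, 12}, which has 8 elements.

8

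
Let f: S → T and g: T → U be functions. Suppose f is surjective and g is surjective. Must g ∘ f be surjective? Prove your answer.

surjective

Let c ∈ U. Since g is surjective, there is b ∈ T with g(b) = c. Since f is surjective, there is a ∈ S with f(a) = b.
Then (g ∘ f)(a) = g(b) = c. So g ∘ f is surjective.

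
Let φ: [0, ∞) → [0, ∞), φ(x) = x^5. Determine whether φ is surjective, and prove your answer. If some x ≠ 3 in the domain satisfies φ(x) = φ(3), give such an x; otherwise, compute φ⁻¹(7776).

For any y ∈ [0, ∞), x = y^{1/5} ∈ [0, ∞) gives φ(x) = y, so φ is surjective.
Since x ↦ x^5 is strictly increasing on [0, ∞), it is injective there, so no x ≠ 3 in the domain has φ(x) = φ(3). We therefore compute φ⁻¹(7776) = 7776^{1/5} = 6 (indeed 6^5 = 7776).

6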